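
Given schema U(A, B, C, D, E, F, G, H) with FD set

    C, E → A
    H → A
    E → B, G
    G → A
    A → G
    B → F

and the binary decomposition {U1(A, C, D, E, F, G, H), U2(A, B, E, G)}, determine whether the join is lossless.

Yes

Common attributes: U1 ∩ U2 = {A, E, G}.
Closure of {A, E, G}: E → B, G applies, adding B; B → F applies, adding F. So (A, E, G)⁺ = {A, B, E, F, G}.
This closure contains every attribute of U2, so U1 ∩ U2 → U2. The join is lossless.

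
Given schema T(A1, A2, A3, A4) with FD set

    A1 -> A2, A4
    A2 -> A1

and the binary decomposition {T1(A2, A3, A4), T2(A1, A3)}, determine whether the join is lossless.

No

Common attributes: T1 ∩ T2 = {A3}.
No dependency enlarges {A3}, so (A3)⁺ = {A3}.
The closure contains neither all of T1 = {A2, A3, A4} nor all of T2 = {A1, A3}, so the common attributes are not a superkey of either fragment. The join is lossy.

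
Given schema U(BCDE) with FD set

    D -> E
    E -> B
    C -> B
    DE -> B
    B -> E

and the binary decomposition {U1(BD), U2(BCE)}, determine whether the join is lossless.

No

Common attributes: U1 ∩ U2 = {B}.
Closure of {B}: B → E applies, adding E. So (B)⁺ = {BE}.
The closure contains neither all of U1 = {BD} nor all of U2 = {BCE}, so the common attributes are not a superkey of either fragment. The join is lossy.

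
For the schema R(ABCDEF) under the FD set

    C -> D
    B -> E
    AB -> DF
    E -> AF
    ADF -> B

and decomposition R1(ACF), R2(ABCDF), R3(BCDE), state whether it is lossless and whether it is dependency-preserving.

Lossless test (chase): Rows 1 and 2 agree on C; apply C→D and equate their D entries. Rows 2 and 3 agree on B; apply B→E and equate their E entries. Rows 2 and 3 agree on E; apply E→AF and equate their AF entries. Rows 1 and 2 agree on ADF; apply ADF→B and equate their B entries. Rows 1 and 2 agree on B; apply B→E and equate their E entries. Row 1 is now all distinguished symbols — the join is lossless.
Dependency preservation: the restricted closure of {E} across the fragments never reaches {AF}, so E → AF cannot be enforced without a join — not preserved.

lossless but not dependency-preserving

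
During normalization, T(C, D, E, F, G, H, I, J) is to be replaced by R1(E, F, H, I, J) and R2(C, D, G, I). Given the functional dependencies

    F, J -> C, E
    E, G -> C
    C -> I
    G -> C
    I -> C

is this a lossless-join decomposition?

No

Common attributes: R1 ∩ R2 = {I}.
Closure of {I}: I → C applies, adding C. So (I)⁺ = {C, I}.
The closure contains neither all of R1 = {E, F, H, I, J} nor all of R2 = {C, D, G, I}, so the common attributes are not a superkey of either fragment. The join is lossy.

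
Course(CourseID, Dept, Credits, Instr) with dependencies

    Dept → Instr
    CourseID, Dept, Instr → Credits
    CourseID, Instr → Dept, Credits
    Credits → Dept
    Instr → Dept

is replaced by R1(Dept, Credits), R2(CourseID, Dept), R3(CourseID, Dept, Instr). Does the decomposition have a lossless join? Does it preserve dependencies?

Lossless test (chase): Rows 1 and 2 agree on Dept; apply Dept→Instr and equate their Instr entries. Rows 1 and 3 agree on Dept; apply Dept→Instr and equate their Instr entries. Rows 2 and 3 agree on CourseID, Dept, Instr; apply CourseID, Dept, Instr→Credits and equate their Credits entries. No row becomes fully distinguished — the join is lossy.
Dependency preservation: the restricted closure of {CourseID, Dept, Instr} across the fragments never reaches {Credits}, so CourseID, Dept, Instr → Credits cannot be enforced without a join — not preserved.

lossy and not dependency-preserving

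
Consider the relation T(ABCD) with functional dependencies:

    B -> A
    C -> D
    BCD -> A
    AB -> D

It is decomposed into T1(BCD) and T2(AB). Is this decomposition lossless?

Common attributes: T1 ∩ T2 = {B}.
Closure of {B}: B → A applies, adding A; AB → D applies, adding D. So (B)⁺ = {ABD}.
This closure contains every attribute of T2, so T1 ∩ T2 → T2. The join is lossless.

Yes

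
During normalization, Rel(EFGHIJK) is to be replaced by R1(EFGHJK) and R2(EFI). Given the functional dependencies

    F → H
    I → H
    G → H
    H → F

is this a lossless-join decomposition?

No

Common attributes: R1 ∩ R2 = {EF}.
Closure of {EF}: F → H applies, adding H. So (EF)⁺ = {EFH}.
The closure contains neither all of R1 = {EFGHJK} nor all of R2 = {EFI}, so the common attributes are not a superkey of either fragment. The join is lossy.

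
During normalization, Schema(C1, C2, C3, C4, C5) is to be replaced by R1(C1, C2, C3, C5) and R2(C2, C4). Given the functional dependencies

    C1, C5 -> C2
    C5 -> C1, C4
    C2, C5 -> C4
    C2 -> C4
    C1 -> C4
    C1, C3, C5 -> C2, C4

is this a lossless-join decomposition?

Common attributes: R1 ∩ R2 = {C2}.
Closure of {C2}: C2 → C4 applies, adding C4. So (C2)⁺ = {C2, C4}.
This closure contains every attribute of R2, so R1 ∩ R2 → R2. The join is lossless.

Yes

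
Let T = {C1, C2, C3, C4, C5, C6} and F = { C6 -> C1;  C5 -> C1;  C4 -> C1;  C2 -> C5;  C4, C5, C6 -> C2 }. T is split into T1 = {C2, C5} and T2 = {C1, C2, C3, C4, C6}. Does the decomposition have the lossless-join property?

Yes

Common attributes: T1 ∩ T2 = {C2}.
Closure of {C2}: C2 → C5 applies, adding C5; C5 → C1 applies, adding C1. So (C2)⁺ = {C1, C2, C5}.
This closure contains every attribute of T1, so T1 ∩ T2 → T1. The join is lossless.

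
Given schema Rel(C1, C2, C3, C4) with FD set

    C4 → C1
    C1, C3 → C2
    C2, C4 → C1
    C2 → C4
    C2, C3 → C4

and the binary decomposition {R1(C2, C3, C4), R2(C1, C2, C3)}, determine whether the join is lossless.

Yes

Common attributes: R1 ∩ R2 = {C2, C3}.
Closure of {C2, C3}: C2 → C4 applies, adding C4; C4 → C1 applies, adding C1. So (C2, C3)⁺ = {C1, C2, C3, C4}.
This closure contains every attribute of R1, so R1 ∩ R2 → R1. The join is lossless.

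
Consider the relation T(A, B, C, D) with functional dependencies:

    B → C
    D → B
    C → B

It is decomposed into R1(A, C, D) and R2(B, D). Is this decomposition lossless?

Common attributes: R1 ∩ R2 = {D}.
Closure of {D}: D → B applies, adding B; B → C applies, adding C. So (D)⁺ = {B, C, D}.
This closure contains every attribute of R2, so R1 ∩ R2 → R2. The join is lossless.

Yes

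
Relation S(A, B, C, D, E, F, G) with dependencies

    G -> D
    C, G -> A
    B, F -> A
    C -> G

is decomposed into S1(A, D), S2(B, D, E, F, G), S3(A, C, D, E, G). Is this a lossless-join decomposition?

Chase test. Columns are A, B, C, D, E, F, G; row i has aⱼ where attribute j ∈ Si, else bᵢⱼ.
Initial tableau (one row per fragment):
  row 1: a1 b12 b13 a4 b15 b16 b17
  row 2: b21 a2 b23 a4 a5 a6 a7
  row 3: a1 b32 a3 a4 a5 b36 a7
No row becomes fully distinguished — the join is lossy.

No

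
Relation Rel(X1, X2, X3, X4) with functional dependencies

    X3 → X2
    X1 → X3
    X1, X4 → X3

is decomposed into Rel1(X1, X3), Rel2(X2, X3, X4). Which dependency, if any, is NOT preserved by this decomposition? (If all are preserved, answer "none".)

none

X3 → X2 lies within Rel2.
X1 → X3 lies within Rel1.
X1, X4 → X3: restricted closure across fragments reaches X3.
Every dependency is enforceable on the fragments, so the decomposition is dependency-preserving.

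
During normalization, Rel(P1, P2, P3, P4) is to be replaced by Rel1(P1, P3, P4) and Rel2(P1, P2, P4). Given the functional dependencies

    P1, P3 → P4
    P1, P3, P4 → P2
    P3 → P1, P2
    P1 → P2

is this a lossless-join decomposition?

Common attributes: Rel1 ∩ Rel2 = {P1, P4}.
Closure of {P1, P4}: P1 → P2 applies, adding P2. So (P1, P4)⁺ = {P1, P2, P4}.
This closure contains every attribute of Rel2, so Rel1 ∩ Rel2 → Rel2. The join is lossless.

Yes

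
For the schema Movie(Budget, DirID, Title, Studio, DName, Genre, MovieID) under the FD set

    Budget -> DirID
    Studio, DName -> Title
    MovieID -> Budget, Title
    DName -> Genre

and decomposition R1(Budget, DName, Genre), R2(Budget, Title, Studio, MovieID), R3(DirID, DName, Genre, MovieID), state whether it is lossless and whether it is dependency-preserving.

lossy and not dependency-preserving

Lossless test (chase): Rows 1 and 2 agree on Budget; apply Budget→DirID and equate their DirID entries. Rows 2 and 3 agree on MovieID; apply MovieID→Budget, Title and equate their Budget, Title entries. Rows 1 and 3 agree on Budget; apply Budget→DirID and equate their DirID entries. No row becomes fully distinguished — the join is lossy.
Dependency preservation: the restricted closure of {Budget} across the fragments never reaches {DirID}, so Budget → DirID cannot be enforced without a join — not preserved.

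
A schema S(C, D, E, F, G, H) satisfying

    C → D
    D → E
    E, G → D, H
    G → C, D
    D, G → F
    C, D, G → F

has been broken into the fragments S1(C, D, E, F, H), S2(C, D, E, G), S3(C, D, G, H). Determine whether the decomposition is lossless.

No

Chase test. Columns are C, D, E, F, G, H; row i has aⱼ where attribute j ∈ Si, else bᵢⱼ.
Initial tableau (one row per fragment):
  row 1: a1 a2 a3 a4 b15 a6
  row 2: a1 a2 a3 b24 a5 b26
  row 3: a1 a2 b33 b34 a5 a6
Rows 1 and 3 agree on D; apply D→E and equate their E entries.
Rows 2 and 3 agree on E, G; apply E, G→D, H and equate their D, H entries.
Rows 2 and 3 agree on D, G; apply D, G→F and equate their F entries.
No row becomes fully distinguished — the join is lossy.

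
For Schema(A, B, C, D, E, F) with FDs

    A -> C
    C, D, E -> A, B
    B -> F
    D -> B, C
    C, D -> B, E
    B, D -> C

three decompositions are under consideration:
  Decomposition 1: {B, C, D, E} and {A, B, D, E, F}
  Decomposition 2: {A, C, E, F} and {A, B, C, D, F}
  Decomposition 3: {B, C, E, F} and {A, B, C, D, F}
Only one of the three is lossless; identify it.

Decomposition 1: common = {B, D, E}, closure = {A, B, C, D, E, F} → lossless.
Decomposition 2: common = {A, C, F}, closure = {A, C, F} → lossy.
Decomposition 3: common = {B, C, F}, closure = {B, C, F} → lossy.

Decomposition 1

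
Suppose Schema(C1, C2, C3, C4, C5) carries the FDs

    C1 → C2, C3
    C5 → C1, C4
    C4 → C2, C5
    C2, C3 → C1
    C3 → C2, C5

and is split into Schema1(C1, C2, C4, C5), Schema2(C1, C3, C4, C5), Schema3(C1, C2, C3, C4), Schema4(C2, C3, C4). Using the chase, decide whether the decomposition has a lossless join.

Yes

Chase test. Columns are C1, C2, C3, C4, C5; row i has aⱼ where attribute j ∈ Schemai, else bᵢⱼ.
Initial tableau (one row per fragment):
  row 1: a1 a2 b13 a4 a5
  row 2: a1 b22 a3 a4 a5
  row 3: a1 a2 a3 a4 b35
  row 4: b41 a2 a3 a4 b45
Rows 1 and 2 agree on C1; apply C1→C2, C3 and equate their C2, C3 entries.
Rows 1 and 3 agree on C4; apply C4→C2, C5 and equate their C2, C5 entries.
Rows 1 and 4 agree on C4; apply C4→C2, C5 and equate their C2, C5 entries.
Rows 1 and 4 agree on C2, C3; apply C2, C3→C1 and equate their C1 entries.
Row 1 is now all distinguished symbols — the join is lossless.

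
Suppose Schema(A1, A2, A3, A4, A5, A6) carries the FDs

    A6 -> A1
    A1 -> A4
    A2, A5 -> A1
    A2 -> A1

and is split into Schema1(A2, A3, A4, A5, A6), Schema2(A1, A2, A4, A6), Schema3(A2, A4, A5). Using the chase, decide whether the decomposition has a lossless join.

Yes

Chase test. Columns are A1, A2, A3, A4, A5, A6; row i has aⱼ where attribute j ∈ Schemai, else bᵢⱼ.
Initial tableau (one row per fragment):
  row 1: b11 a2 a3 a4 a5 a6
  row 2: a1 a2 b23 a4 b25 a6
  row 3: b31 a2 b33 a4 a5 b36
Rows 1 and 2 agree on A6; apply A6→A1 and equate their A1 entries.
Rows 1 and 3 agree on A2, A5; apply A2, A5→A1 and equate their A1 entries.
Row 1 is now all distinguished symbols — the join is lossless.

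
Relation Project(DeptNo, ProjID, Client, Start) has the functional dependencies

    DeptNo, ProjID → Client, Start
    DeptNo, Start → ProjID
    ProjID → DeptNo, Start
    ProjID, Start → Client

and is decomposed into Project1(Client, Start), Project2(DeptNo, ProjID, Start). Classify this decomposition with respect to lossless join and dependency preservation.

Lossless test: (Start)⁺ = {Start}, which is a superkey of neither fragment — lossy.
Dependency preservation: the restricted closure of {DeptNo, ProjID} across the fragments never reaches {Client, Start}, so DeptNo, ProjID → Client, Start cannot be enforced without a join — not preserved.

lossy and not dependency-preserving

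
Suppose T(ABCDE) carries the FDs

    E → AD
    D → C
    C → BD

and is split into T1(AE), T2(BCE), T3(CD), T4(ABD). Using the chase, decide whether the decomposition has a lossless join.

Chase test. Columns are ABCDE; row i has aⱼ where attribute j ∈ Ti, else bᵢⱼ.
Initial tableau (one row per fragment):
  row 1: a1 b12 b13 b14 a5
  row 2: b21 a2 a3 b24 a5
  row 3: b31 b32 a3 a4 b35
  row 4: a1 a2 b43 a4 b45
Rows 1 and 2 agree on E; apply E→AD and equate their AD entries.
Rows 1 and 2 agree on D; apply D→C and equate their C entries.
Rows 3 and 4 agree on D; apply D→C and equate their C entries.
Rows 1 and 2 agree on C; apply C→BD and equate their BD entries.
Rows 1 and 3 agree on C; apply C→BD and equate their BD entries.
Row 1 is now all distinguished symbols — the join is lossless.

Yes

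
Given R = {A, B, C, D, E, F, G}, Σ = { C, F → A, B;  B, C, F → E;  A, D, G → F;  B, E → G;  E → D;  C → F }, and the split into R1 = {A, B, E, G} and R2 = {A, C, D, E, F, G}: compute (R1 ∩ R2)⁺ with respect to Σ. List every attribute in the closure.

R1 ∩ R2 = {A, E, G}.
E → D applies, adding D
A, D, G → F applies, adding F
Closure: {A, D, E, F, G}.

A, D, E, F, G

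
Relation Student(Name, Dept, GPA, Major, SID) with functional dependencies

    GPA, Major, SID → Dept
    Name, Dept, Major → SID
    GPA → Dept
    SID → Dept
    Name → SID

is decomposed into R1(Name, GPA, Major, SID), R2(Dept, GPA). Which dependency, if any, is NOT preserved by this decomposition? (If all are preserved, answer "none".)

Check SID → Dept: no single fragment contains all of {Dept, SID}, and the restricted closure of {SID} across the fragments never reaches {Dept}.
GPA, Major, SID → Dept is preserved.
Name, Dept, Major → SID is preserved.
GPA → Dept is preserved.
Name → SID is preserved.

SID → Dept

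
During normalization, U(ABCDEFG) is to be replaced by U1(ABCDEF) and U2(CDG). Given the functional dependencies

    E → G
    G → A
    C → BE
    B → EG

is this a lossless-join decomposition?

Yes

Common attributes: U1 ∩ U2 = {CD}.
Closure of {CD}: C → BE applies, adding BE; B → EG applies, adding G; G → A applies, adding A. So (CD)⁺ = {ABCDEG}.
This closure contains every attribute of U2, so U1 ∩ U2 → U2. The join is lossless.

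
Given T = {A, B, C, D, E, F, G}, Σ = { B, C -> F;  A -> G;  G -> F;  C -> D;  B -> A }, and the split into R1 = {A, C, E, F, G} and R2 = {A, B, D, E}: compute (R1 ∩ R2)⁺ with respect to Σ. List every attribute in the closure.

A, E, F, G

R1 ∩ R2 = {A, E}.
A → G applies, adding G
G → F applies, adding F
Closure: {A, E, F, G}.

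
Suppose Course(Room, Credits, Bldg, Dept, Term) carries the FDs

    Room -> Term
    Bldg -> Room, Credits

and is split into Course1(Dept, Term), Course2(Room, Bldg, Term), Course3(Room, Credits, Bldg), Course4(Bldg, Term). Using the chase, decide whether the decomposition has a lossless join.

No

Chase test. Columns are Room, Credits, Bldg, Dept, Term; row i has aⱼ where attribute j ∈ Coursei, else bᵢⱼ.
Initial tableau (one row per fragment):
  row 1: b11 b12 b13 a4 a5
  row 2: a1 b22 a3 b24 a5
  row 3: a1 a2 a3 b34 b35
  row 4: b41 b42 a3 b44 a5
Rows 2 and 3 agree on Room; apply Room→Term and equate their Term entries.
Rows 2 and 3 agree on Bldg; apply Bldg→Room, Credits and equate their Room, Credits entries.
Rows 2 and 4 agree on Bldg; apply Bldg→Room, Credits and equate their Room, Credits entries.
No row becomes fully distinguished — the join is lossy.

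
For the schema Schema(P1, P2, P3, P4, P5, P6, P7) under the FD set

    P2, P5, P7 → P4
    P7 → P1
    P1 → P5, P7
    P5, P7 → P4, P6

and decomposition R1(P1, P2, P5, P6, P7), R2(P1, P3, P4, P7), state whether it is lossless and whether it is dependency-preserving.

Lossless test: (P1, P7)⁺ = {P1, P4, P5, P6, P7}, which is a superkey of neither fragment — lossy.
Dependency preservation: P2, P5, P7 → P4; P5, P7 → P4, P6 are not contained in any single fragment, but the restricted closure of each left-hand side across the fragments still reaches the right-hand side; the remaining FDs each lie inside some fragment. All dependencies are preserved.

lossy but dependency-preserving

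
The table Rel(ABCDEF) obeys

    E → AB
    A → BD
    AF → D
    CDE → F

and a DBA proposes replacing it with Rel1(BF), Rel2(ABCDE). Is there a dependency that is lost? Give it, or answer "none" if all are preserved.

CDE → F

Check CDE → F: no single fragment contains all of {CDEF}, and the restricted closure of {CDE} across the fragments never reaches {F}.
E → AB is preserved.
A → BD is preserved.
AF → D is preserved.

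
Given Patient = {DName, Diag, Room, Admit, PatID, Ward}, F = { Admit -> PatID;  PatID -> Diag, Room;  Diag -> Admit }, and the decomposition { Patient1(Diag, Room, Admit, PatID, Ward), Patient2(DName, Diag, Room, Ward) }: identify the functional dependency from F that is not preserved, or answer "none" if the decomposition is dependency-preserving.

none

Admit → PatID lies within Patient1.
PatID → Diag, Room lies within Patient1.
Diag → Admit lies within Patient1.
Every dependency is enforceable on the fragments, so the decomposition is dependency-preserving.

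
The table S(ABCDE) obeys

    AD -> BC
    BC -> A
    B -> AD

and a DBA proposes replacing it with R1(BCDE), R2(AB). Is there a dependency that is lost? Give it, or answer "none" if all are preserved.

AD -> BC

Check AD → BC: no single fragment contains all of {ABCD}, and the restricted closure of {AD} across the fragments never reaches {BC}.
BC → A is preserved.
B → AD is preserved.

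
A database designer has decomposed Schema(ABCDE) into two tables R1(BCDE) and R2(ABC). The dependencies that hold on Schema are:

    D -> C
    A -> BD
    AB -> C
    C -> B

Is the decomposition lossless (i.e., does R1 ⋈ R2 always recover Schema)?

No

Common attributes: R1 ∩ R2 = {BC}.
No dependency enlarges {BC}, so (BC)⁺ = {BC}.
The closure contains neither all of R1 = {BCDE} nor all of R2 = {ABC}, so the common attributes are not a superkey of either fragment. The join is lossy.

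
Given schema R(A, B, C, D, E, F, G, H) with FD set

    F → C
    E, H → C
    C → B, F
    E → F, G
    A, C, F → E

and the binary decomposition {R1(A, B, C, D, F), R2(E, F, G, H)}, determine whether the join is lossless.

Common attributes: R1 ∩ R2 = {F}.
Closure of {F}: F → C applies, adding C; C → B, F applies, adding B. So (F)⁺ = {B, C, F}.
The closure contains neither all of R1 = {A, B, C, D, F} nor all of R2 = {E, F, G, H}, so the common attributes are not a superkey of either fragment. The join is lossy.

No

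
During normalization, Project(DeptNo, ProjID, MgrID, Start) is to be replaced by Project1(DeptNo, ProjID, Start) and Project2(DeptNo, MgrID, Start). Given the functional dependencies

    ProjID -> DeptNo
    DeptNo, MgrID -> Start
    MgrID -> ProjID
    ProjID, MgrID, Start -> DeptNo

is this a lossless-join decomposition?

Common attributes: Project1 ∩ Project2 = {DeptNo, Start}.
No dependency enlarges {DeptNo, Start}, so (DeptNo, Start)⁺ = {DeptNo, Start}.
The closure contains neither all of Project1 = {DeptNo, ProjID, Start} nor all of Project2 = {DeptNo, MgrID, Start}, so the common attributes are not a superkey of either fragment. The join is lossy.

No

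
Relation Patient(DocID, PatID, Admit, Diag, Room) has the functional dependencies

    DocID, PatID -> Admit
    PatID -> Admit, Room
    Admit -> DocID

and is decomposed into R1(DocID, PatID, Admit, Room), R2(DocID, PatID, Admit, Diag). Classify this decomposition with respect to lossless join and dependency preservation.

lossless and dependency-preserving

Lossless test: (DocID, PatID, Admit)⁺ = {DocID, PatID, Admit, Room}, which contains all of one fragment — lossless.
Dependency preservation: every FD's attributes lie within a single fragment, so each can be enforced locally — preserved.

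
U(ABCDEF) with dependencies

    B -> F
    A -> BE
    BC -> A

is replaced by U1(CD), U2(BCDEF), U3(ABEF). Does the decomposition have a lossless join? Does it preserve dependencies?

Lossless test (chase): applying each FD to every pair of rows produces no changes in the tableau, so no row becomes fully distinguished — the join is lossy.
Dependency preservation: the restricted closure of {BC} across the fragments never reaches {A}, so BC → A cannot be enforced without a join — not preserved.

lossy and not dependency-preserving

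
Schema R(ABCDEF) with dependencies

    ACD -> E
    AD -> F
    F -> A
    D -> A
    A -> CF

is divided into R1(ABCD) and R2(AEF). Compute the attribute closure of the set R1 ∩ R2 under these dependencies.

R1 ∩ R2 = {A}.
A → CF applies, adding CF
Closure: {ACF}.

ACF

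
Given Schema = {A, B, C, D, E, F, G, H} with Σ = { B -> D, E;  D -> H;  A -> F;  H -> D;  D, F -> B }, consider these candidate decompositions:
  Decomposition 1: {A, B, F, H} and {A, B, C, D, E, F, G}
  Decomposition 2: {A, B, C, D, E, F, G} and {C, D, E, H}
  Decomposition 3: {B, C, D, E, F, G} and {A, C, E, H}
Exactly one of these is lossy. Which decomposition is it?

Decomposition 1: common = {A, B, F}, closure = {A, B, D, E, F, H} → lossless.
Decomposition 2: common = {C, D, E}, closure = {C, D, E, H} → lossless.
Decomposition 3: common = {C, E}, closure = {C, E} → lossy.

Decomposition 3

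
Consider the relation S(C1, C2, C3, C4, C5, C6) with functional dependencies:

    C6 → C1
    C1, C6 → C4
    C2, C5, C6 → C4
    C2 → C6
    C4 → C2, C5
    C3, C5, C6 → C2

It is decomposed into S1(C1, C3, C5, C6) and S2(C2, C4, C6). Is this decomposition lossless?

Yes

Common attributes: S1 ∩ S2 = {C6}.
Closure of {C6}: C6 → C1 applies, adding C1; C1, C6 → C4 applies, adding C4; C4 → C2, C5 applies, adding C2, C5. So (C6)⁺ = {C1, C2, C4, C5, C6}.
This closure contains every attribute of S2, so S1 ∩ S2 → S2. The join is lossless.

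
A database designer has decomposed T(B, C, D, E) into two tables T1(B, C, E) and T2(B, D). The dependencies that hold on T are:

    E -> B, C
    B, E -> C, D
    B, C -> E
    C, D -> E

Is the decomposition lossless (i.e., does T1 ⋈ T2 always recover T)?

No

Common attributes: T1 ∩ T2 = {B}.
No dependency enlarges {B}, so (B)⁺ = {B}.
The closure contains neither all of T1 = {B, C, E} nor all of T2 = {B, D}, so the common attributes are not a superkey of either fragment. The join is lossy.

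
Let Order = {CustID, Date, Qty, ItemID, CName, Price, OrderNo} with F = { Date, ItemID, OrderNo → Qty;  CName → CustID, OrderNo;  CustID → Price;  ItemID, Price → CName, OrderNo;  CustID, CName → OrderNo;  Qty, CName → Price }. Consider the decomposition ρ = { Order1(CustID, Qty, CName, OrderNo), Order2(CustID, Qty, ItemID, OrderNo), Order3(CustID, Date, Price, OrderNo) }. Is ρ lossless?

Chase test. Columns are CustID, Date, Qty, ItemID, CName, Price, OrderNo; row i has aⱼ where attribute j ∈ Orderi, else bᵢⱼ.
Initial tableau (one row per fragment):
  row 1: a1 b12 a3 b14 a5 b16 a7
  row 2: a1 b22 a3 a4 b25 b26 a7
  row 3: a1 a2 b33 b34 b35 a6 a7
Rows 1 and 2 agree on CustID; apply CustID→Price and equate their Price entries.
Rows 1 and 3 agree on CustID; apply CustID→Price and equate their Price entries.
No row becomes fully distinguished — the join is lossy.

No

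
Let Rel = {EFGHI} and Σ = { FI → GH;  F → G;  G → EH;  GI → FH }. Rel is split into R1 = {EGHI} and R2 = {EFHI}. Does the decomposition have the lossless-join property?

No

Common attributes: R1 ∩ R2 = {EHI}.
No dependency enlarges {EHI}, so (EHI)⁺ = {EHI}.
The closure contains neither all of R1 = {EGHI} nor all of R2 = {EFHI}, so the common attributes are not a superkey of either fragment. The join is lossy.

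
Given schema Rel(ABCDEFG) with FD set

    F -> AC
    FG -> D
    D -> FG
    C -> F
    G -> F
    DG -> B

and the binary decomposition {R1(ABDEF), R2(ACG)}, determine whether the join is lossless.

No

Common attributes: R1 ∩ R2 = {A}.
No dependency enlarges {A}, so (A)⁺ = {A}.
The closure contains neither all of R1 = {ABDEF} nor all of R2 = {ACG}, so the common attributes are not a superkey of either fragment. The join is lossy.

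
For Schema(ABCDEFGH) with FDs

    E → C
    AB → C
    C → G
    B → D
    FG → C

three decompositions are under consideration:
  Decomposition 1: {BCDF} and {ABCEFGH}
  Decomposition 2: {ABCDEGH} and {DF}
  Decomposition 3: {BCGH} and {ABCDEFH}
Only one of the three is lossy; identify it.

Decomposition 1: common = {BCF}, closure = {BCDFG} → lossless.
Decomposition 2: common = {D}, closure = {D} → lossy.
Decomposition 3: common = {BCH}, closure = {BCDGH} → lossless.

Decomposition 2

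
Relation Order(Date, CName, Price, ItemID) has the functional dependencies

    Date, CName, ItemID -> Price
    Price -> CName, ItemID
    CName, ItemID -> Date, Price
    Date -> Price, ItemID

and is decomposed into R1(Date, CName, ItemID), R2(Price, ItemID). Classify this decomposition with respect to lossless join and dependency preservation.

Lossless test: (ItemID)⁺ = {ItemID}, which is a superkey of neither fragment — lossy.
Dependency preservation: the restricted closure of {Date, CName, ItemID} across the fragments never reaches {Price}, so Date, CName, ItemID → Price cannot be enforced without a join — not preserved.

lossy and not dependency-preserving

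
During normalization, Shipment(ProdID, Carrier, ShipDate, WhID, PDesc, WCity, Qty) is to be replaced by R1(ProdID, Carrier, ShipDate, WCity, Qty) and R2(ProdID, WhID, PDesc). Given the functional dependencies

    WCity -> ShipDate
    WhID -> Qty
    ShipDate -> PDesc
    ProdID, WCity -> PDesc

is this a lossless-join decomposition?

Common attributes: R1 ∩ R2 = {ProdID}.
No dependency enlarges {ProdID}, so (ProdID)⁺ = {ProdID}.
The closure contains neither all of R1 = {ProdID, Carrier, ShipDate, WCity, Qty} nor all of R2 = {ProdID, WhID, PDesc}, so the common attributes are not a superkey of either fragment. The join is lossy.

No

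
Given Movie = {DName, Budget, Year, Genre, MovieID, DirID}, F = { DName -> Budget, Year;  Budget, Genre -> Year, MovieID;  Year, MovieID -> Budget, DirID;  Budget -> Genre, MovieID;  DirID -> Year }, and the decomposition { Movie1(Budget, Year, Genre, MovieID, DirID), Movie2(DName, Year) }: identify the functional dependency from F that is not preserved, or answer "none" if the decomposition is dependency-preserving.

DName -> Budget, Year

Check DName → Budget, Year: no single fragment contains all of {DName, Budget, Year}, and the restricted closure of {DName} across the fragments never reaches {Budget, Year}.
Budget, Genre → Year, MovieID is preserved.
Year, MovieID → Budget, DirID is preserved.
Budget → Genre, MovieID is preserved.
DirID → Year is preserved.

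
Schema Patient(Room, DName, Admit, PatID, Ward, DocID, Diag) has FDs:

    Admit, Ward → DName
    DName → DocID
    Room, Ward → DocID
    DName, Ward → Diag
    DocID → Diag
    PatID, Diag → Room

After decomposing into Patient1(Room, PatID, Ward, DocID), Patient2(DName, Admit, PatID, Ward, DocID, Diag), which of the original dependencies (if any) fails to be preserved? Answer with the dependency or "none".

PatID, Diag → Room

Check PatID, Diag → Room: no single fragment contains all of {Room, PatID, Diag}, and the restricted closure of {PatID, Diag} across the fragments never reaches {Room}.
Admit, Ward → DName is preserved.
DName → DocID is preserved.
Room, Ward → DocID is preserved.
DName, Ward → Diag is preserved.
DocID → Diag is preserved.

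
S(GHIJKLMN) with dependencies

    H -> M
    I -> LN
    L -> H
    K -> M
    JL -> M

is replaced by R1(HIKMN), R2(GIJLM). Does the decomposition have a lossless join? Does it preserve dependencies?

lossy and not dependency-preserving

Lossless test: (IM)⁺ = {HILMN}, which is a superkey of neither fragment — lossy.
Dependency preservation: the restricted closure of {L} across the fragments never reaches {H}, so L → H cannot be enforced without a join — not preserved.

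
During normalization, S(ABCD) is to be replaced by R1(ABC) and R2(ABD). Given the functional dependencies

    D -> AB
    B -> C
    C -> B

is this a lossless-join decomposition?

Yes

Common attributes: R1 ∩ R2 = {AB}.
Closure of {AB}: B → C applies, adding C. So (AB)⁺ = {ABC}.
This closure contains every attribute of R1, so R1 ∩ R2 → R1. The join is lossless.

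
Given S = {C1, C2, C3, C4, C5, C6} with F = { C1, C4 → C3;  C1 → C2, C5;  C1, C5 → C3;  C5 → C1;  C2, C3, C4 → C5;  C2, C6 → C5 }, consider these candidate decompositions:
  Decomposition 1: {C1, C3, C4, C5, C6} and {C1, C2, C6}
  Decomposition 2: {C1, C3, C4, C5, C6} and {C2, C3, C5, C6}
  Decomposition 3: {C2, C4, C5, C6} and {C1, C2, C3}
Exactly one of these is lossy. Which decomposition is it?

Decomposition 3

Decomposition 1: common = {C1, C6}, closure = {C1, C2, C3, C5, C6} → lossless.
Decomposition 2: common = {C3, C5, C6}, closure = {C1, C2, C3, C5, C6} → lossless.
Decomposition 3: common = {C2}, closure = {C2} → lossy.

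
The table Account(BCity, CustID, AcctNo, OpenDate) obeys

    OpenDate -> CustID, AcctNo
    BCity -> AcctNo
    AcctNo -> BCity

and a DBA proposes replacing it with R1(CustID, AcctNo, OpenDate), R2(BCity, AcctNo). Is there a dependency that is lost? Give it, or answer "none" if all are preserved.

none

OpenDate → CustID, AcctNo lies within R1.
BCity → AcctNo lies within R2.
AcctNo → BCity lies within R2.
Every dependency is enforceable on the fragments, so the decomposition is dependency-preserving.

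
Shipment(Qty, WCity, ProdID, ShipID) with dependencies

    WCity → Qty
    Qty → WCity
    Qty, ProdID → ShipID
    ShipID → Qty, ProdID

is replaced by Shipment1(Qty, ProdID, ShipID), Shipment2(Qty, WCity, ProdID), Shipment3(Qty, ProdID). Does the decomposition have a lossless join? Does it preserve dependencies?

lossless and dependency-preserving

Lossless test (chase): Rows 1 and 2 agree on Qty; apply Qty→WCity and equate their WCity entries. Rows 1 and 3 agree on Qty; apply Qty→WCity and equate their WCity entries. Rows 1 and 2 agree on Qty, ProdID; apply Qty, ProdID→ShipID and equate their ShipID entries. Rows 1 and 3 agree on Qty, ProdID; apply Qty, ProdID→ShipID and equate their ShipID entries. Row 1 is now all distinguished symbols — the join is lossless.
Dependency preservation: every FD's attributes lie within a single fragment, so each can be enforced locally — preserved.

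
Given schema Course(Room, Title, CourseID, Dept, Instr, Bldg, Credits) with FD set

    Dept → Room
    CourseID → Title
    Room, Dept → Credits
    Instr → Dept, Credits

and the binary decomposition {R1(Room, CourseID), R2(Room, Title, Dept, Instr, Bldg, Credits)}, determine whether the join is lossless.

No

Common attributes: R1 ∩ R2 = {Room}.
No dependency enlarges {Room}, so (Room)⁺ = {Room}.
The closure contains neither all of R1 = {Room, CourseID} nor all of R2 = {Room, Title, Dept, Instr, Bldg, Credits}, so the common attributes are not a superkey of either fragment. The join is lossy.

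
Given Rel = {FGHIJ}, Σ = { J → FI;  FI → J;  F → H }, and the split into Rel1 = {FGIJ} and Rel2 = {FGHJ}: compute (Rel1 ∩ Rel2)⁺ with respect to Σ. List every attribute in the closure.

Rel1 ∩ Rel2 = {FGJ}.
J → FI applies, adding I
F → H applies, adding H
Closure: {FGHIJ}.

FGHIJ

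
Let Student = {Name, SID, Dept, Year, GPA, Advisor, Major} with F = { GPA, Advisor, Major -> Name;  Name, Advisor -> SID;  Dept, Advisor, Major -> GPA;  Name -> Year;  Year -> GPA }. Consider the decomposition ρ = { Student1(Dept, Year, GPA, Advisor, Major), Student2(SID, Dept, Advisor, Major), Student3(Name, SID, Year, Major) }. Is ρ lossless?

No

Chase test. Columns are Name, SID, Dept, Year, GPA, Advisor, Major; row i has aⱼ where attribute j ∈ Studenti, else bᵢⱼ.
Initial tableau (one row per fragment):
  row 1: b11 b12 a3 a4 a5 a6 a7
  row 2: b21 a2 a3 b24 b25 a6 a7
  row 3: a1 a2 b33 a4 b35 b36 a7
Rows 1 and 2 agree on Dept, Advisor, Major; apply Dept, Advisor, Major→GPA and equate their GPA entries.
Rows 1 and 3 agree on Year; apply Year→GPA and equate their GPA entries.
Rows 1 and 2 agree on GPA, Advisor, Major; apply GPA, Advisor, Major→Name and equate their Name entries.
Rows 1 and 2 agree on Name, Advisor; apply Name, Advisor→SID and equate their SID entries.
Rows 1 and 2 agree on Name; apply Name→Year and equate their Year entries.
No row becomes fully distinguished — the join is lossy.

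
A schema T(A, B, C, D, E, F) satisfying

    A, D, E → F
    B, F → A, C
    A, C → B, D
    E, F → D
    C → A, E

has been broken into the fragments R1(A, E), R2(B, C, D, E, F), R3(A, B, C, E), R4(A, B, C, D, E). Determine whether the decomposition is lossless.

Yes

Chase test. Columns are A, B, C, D, E, F; row i has aⱼ where attribute j ∈ Ri, else bᵢⱼ.
Initial tableau (one row per fragment):
  row 1: a1 b12 b13 b14 a5 b16
  row 2: b21 a2 a3 a4 a5 a6
  row 3: a1 a2 a3 b34 a5 b36
  row 4: a1 a2 a3 a4 a5 b46
Rows 3 and 4 agree on A, C; apply A, C→B, D and equate their B, D entries.
Rows 2 and 3 agree on C; apply C→A, E and equate their A, E entries.
Rows 2 and 3 agree on A, D, E; apply A, D, E→F and equate their F entries.
Rows 2 and 4 agree on A, D, E; apply A, D, E→F and equate their F entries.
Row 2 is now all distinguished symbols — the join is lossless.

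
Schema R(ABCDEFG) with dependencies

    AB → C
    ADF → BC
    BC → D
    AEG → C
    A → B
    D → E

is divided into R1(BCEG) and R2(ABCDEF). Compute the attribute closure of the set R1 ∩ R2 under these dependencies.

BCDE

R1 ∩ R2 = {BCE}.
BC → D applies, adding D
Closure: {BCDE}.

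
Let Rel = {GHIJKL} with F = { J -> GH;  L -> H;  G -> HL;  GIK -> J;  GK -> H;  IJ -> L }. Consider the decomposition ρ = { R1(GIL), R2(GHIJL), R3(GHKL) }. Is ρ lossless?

Chase test. Columns are GHIJKL; row i has aⱼ where attribute j ∈ Ri, else bᵢⱼ.
Initial tableau (one row per fragment):
  row 1: a1 b12 a3 b14 b15 a6
  row 2: a1 a2 a3 a4 b25 a6
  row 3: a1 a2 b33 b34 a5 a6
Rows 1 and 2 agree on L; apply L→H and equate their H entries.
No row becomes fully distinguished — the join is lossy.

No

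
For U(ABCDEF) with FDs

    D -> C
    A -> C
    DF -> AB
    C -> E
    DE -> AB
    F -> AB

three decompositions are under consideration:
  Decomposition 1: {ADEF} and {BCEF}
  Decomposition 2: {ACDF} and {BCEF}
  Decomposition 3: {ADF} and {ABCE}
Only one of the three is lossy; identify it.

Decomposition 1: common = {EF}, closure = {ABCEF} → lossless.
Decomposition 2: common = {CF}, closure = {ABCEF} → lossless.
Decomposition 3: common = {A}, closure = {ACE} → lossy.

Decomposition 3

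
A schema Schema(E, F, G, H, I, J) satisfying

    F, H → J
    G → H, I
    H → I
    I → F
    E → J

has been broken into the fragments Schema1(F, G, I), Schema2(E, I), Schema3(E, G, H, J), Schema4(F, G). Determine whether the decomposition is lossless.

Chase test. Columns are E, F, G, H, I, J; row i has aⱼ where attribute j ∈ Schemai, else bᵢⱼ.
Initial tableau (one row per fragment):
  row 1: b11 a2 a3 b14 a5 b16
  row 2: a1 b22 b23 b24 a5 b26
  row 3: a1 b32 a3 a4 b35 a6
  row 4: b41 a2 a3 b44 b45 b46
Rows 1 and 3 agree on G; apply G→H, I and equate their H, I entries.
Rows 1 and 4 agree on G; apply G→H, I and equate their H, I entries.
Rows 1 and 2 agree on I; apply I→F and equate their F entries.
Rows 1 and 3 agree on I; apply I→F and equate their F entries.
Rows 2 and 3 agree on E; apply E→J and equate their J entries.
Rows 1 and 3 agree on F, H; apply F, H→J and equate their J entries.
Rows 1 and 4 agree on F, H; apply F, H→J and equate their J entries.
Row 3 is now all distinguished symbols — the join is lossless.

Yes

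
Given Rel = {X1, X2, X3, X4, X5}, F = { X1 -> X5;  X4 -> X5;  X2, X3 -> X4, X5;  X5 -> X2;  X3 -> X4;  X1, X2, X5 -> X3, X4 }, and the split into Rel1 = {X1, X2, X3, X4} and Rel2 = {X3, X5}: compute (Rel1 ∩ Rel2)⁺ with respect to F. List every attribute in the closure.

X2, X3, X4, X5

Rel1 ∩ Rel2 = {X3}.
X3 → X4 applies, adding X4
X4 → X5 applies, adding X5
X5 → X2 applies, adding X2
Closure: {X2, X3, X4, X5}.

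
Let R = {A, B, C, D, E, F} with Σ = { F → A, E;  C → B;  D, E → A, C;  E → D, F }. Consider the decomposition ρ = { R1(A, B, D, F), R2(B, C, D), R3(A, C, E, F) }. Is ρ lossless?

Chase test. Columns are A, B, C, D, E, F; row i has aⱼ where attribute j ∈ Ri, else bᵢⱼ.
Initial tableau (one row per fragment):
  row 1: a1 a2 b13 a4 b15 a6
  row 2: b21 a2 a3 a4 b25 b26
  row 3: a1 b32 a3 b34 a5 a6
Rows 1 and 3 agree on F; apply F→A, E and equate their A, E entries.
Rows 2 and 3 agree on C; apply C→B and equate their B entries.
Rows 1 and 3 agree on E; apply E→D, F and equate their D, F entries.
Rows 1 and 3 agree on D, E; apply D, E→A, C and equate their A, C entries.
Row 1 is now all distinguished symbols — the join is lossless.

Yes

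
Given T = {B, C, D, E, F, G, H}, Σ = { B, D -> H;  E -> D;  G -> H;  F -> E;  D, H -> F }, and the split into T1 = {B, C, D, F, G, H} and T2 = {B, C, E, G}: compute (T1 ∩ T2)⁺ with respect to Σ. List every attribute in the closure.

T1 ∩ T2 = {B, C, G}.
G → H applies, adding H
Closure: {B, C, G, H}.

B, C, G, H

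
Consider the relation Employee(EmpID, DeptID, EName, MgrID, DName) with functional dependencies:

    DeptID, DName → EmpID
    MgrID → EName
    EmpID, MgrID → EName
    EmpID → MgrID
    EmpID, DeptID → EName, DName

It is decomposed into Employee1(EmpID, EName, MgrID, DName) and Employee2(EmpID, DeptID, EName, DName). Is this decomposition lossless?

Common attributes: Employee1 ∩ Employee2 = {EmpID, EName, DName}.
Closure of {EmpID, EName, DName}: EmpID → MgrID applies, adding MgrID. So (EmpID, EName, DName)⁺ = {EmpID, EName, MgrID, DName}.
This closure contains every attribute of Employee1, so Employee1 ∩ Employee2 → Employee1. The join is lossless.

Yes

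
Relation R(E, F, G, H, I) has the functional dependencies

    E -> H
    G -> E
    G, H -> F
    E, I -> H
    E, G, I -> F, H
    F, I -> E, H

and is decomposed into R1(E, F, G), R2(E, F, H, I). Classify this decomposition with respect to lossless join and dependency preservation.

Lossless test: (E, F)⁺ = {E, F, H}, which is a superkey of neither fragment — lossy.
Dependency preservation: G, H → F; E, G, I → F, H are not contained in any single fragment, but the restricted closure of each left-hand side across the fragments still reaches the right-hand side; the remaining FDs each lie inside some fragment. All dependencies are preserved.

lossy but dependency-preserving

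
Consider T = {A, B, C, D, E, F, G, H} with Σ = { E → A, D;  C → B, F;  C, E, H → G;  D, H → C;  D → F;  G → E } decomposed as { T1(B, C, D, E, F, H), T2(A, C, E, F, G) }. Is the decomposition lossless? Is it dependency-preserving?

Lossless test: (C, E, F)⁺ = {A, B, C, D, E, F}, which is a superkey of neither fragment — lossy.
Dependency preservation: the restricted closure of {C, E, H} across the fragments never reaches {G}, so C, E, H → G cannot be enforced without a join — not preserved.

lossy and not dependency-preserving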